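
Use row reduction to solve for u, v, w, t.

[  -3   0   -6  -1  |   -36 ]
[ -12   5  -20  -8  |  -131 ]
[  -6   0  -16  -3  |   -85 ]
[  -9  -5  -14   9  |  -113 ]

Forward elimination on [A|b]:
R2 <- R2 - (4)*R1:  [  0   5   4  -4  13 ]
R3 <- R3 - (2)*R1:  [   0    0   -4   -1  -13 ]
R4 <- R4 - (3)*R1:  [  0  -5   4  12  -5 ]
R4 <- R4 - (-1)*R2:  [ 0  0  8  8  8 ]
R4 <- R4 - (-2)*R3:  [   0    0    0    6  -18 ]
Row echelon form:
[ -3  0  -6  -1  |  -36 ]
[  0  5   4  -4  |   13 ]
[  0  0  -4  -1  |  -13 ]
[  0  0   0   6  |  -18 ]
Back-substitution:
t = (-18) / 6 = -3
w = (-13 - (-1)*(-3)) / -4 = 4
v = (13 - (4)*(4) - (-4)*(-3)) / 5 = -3
u = (-36 - (-6)*(4) - (-1)*(-3)) / -3 = 5

(5, -3, 4, -3)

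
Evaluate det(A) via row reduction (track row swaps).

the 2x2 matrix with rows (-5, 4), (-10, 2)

Forward elimination:
R2 <- R2 - (2)*R1:  [  0  -6 ]
Upper-triangular form:
[ -5   4 ]
[  0  -6 ]
det(A) = (-1)^0 * (-5) * (-6) = 30  (0 row swaps -> sign +1)

det(A) = 30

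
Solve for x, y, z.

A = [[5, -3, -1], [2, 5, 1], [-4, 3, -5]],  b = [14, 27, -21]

Forward elimination on [A|b]:
R2 <- R2 - (2/5)*R1:  [     0   31/5    7/5  107/5 ]
R3 <- R3 - (-4/5)*R1:  [     0    3/5  -29/5  -49/5 ]
R3 <- R3 - (3/31)*R2:  [       0        0  -184/31  -368/31 ]
Row echelon form:
[ 5    -3       -1  |       14 ]
[ 0  31/5      7/5  |    107/5 ]
[ 0     0  -184/31  |  -368/31 ]
Back-substitution:
z = (-368/31) / (-184/31) = 2
y = (107/5 - (7/5)*(2)) / (31/5) = 3
x = (14 - (-3)*(3) - (-1)*(2)) / 5 = 5

(5, 3, 2)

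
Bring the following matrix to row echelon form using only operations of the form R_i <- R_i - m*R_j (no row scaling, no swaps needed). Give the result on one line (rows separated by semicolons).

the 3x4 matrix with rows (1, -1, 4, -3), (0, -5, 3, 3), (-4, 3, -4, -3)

Forward elimination:
R3 <- R3 - (-4)*R1:  [   0   -1   12  -15 ]
R3 <- R3 - (1/5)*R2:  [     0      0   57/5  -78/5 ]
Row echelon form:
[ 1  -1     4     -3 ]
[ 0  -5     3      3 ]
[ 0   0  57/5  -78/5 ]

REF = [1 -1 4 -3; 0 -5 3 3; 0 0 57/5 -78/5]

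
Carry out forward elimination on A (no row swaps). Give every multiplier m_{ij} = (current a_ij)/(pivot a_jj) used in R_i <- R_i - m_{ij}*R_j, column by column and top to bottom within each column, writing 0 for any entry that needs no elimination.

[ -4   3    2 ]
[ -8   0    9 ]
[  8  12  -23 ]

Forward elimination:
R2 <- R2 - (2)*R1:  [  0  -6   5 ]
R3 <- R3 - (-2)*R1:  [   0   18  -19 ]
R3 <- R3 - (-3)*R2:  [  0   0  -4 ]
Multipliers (in order of application): m_{21} = 2, m_{31} = -2, m_{32} = -3

multipliers: 2, -2, -3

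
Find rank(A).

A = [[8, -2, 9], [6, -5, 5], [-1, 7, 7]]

rank(A) = 3

Row reduction:
R2 <- R2 - (3/4)*R1:  [    0  -7/2  -7/4 ]
R3 <- R3 - (-1/8)*R1:  [    0  27/4  65/8 ]
R3 <- R3 - (-27/14)*R2:  [    0     0  19/4 ]
Row echelon form:
[ 8    -2     9 ]
[ 0  -7/2  -7/4 ]
[ 0     0  19/4 ]
Nonzero rows / pivot columns: 3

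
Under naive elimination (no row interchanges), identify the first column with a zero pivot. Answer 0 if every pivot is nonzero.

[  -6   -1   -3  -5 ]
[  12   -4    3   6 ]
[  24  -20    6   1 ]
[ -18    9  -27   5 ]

first zero-pivot column = 4

Naive forward elimination:
R2 <- R2 - (-2)*R1:  [  0  -6  -3  -4 ]
R3 <- R3 - (-4)*R1:  [   0  -24   -6  -19 ]
R4 <- R4 - (3)*R1:  [   0   12  -18   20 ]
R3 <- R3 - (4)*R2:  [  0   0   6  -3 ]
R4 <- R4 - (-2)*R2:  [   0    0  -24   12 ]
R4 <- R4 - (-4)*R3:  [ 0  0  0  0 ]
Matrix at this point:
[ -6  -1  -3  -5 ]
[  0  -6  -3  -4 ]
[  0   0   6  -3 ]
[  0   0   0   0 ]
Pivot entry (4,4) in the last row is zero and there are no rows below to swap with -> zero pivot in column 4 (A is singular).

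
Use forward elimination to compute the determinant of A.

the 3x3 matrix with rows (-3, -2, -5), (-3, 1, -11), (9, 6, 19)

Forward elimination:
R2 <- R2 - (1)*R1:  [  0   3  -6 ]
R3 <- R3 - (-3)*R1:  [ 0  0  4 ]
Upper-triangular form:
[ -3  -2  -5 ]
[  0   3  -6 ]
[  0   0   4 ]
det(A) = (-1)^0 * (-3) * (3) * (4) = -36  (0 row swaps -> sign +1)

det(A) = -36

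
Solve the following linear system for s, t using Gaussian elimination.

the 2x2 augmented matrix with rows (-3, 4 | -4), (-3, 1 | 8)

Forward elimination on [A|b]:
R2 <- R2 - (1)*R1:  [  0  -3  12 ]
Row echelon form:
[ -3   4  |  -4 ]
[  0  -3  |  12 ]
Back-substitution:
t = (12) / -3 = -4
s = (-4 - (4)*(-4)) / -3 = -4

(-4, -4)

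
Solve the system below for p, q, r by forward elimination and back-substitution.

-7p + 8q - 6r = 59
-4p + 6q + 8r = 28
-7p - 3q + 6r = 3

Forward elimination on [A|b]:
R2 <- R2 - (4/7)*R1:  [     0   10/7   80/7  -40/7 ]
R3 <- R3 - (1)*R1:  [   0  -11   12  -56 ]
R3 <- R3 - (-77/10)*R2:  [    0     0   100  -100 ]
Row echelon form:
[ -7     8    -6  |     59 ]
[  0  10/7  80/7  |  -40/7 ]
[  0     0   100  |   -100 ]
Back-substitution:
r = (-100) / 100 = -1
q = (-40/7 - (80/7)*(-1)) / (10/7) = 4
p = (59 - (8)*(4) - (-6)*(-1)) / -7 = -3

(-3, 4, -1)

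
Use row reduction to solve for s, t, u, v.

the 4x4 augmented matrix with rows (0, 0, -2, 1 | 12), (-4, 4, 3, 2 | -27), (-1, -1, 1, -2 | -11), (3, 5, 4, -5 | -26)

(3, -1, -5, 2)

Forward elimination on [A|b]:
R1 <-> R2   (pivot in column 1 was zero)
[ -4   4   3   2  -27 ]
[  0   0  -2   1   12 ]
[ -1  -1   1  -2  -11 ]
[  3   5   4  -5  -26 ]
R3 <- R3 - (1/4)*R1:  [     0     -2    1/4   -5/2  -17/4 ]
R4 <- R4 - (-3/4)*R1:  [      0       8    25/4    -7/2  -185/4 ]
R2 <-> R3   (pivot in column 2 was zero)
[ -4   4     3     2     -27 ]
[  0  -2   1/4  -5/2   -17/4 ]
[  0   0    -2     1      12 ]
[  0   8  25/4  -7/2  -185/4 ]
R4 <- R4 - (-4)*R2:  [      0       0    29/4   -27/2  -253/4 ]
R4 <- R4 - (-29/8)*R3:  [     0      0      0  -79/8  -79/4 ]
Row echelon form:
[ -4   4    3      2  |    -27 ]
[  0  -2  1/4   -5/2  |  -17/4 ]
[  0   0   -2      1  |     12 ]
[  0   0    0  -79/8  |  -79/4 ]
Back-substitution:
v = (-79/4) / (-79/8) = 2
u = (12 - (1)*(2)) / -2 = -5
t = (-17/4 - (1/4)*(-5) - (-5/2)*(2)) / -2 = -1
s = (-27 - (4)*(-1) - (3)*(-5) - (2)*(2)) / -4 = 3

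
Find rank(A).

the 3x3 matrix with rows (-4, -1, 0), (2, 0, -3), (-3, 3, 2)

Row reduction:
R2 <- R2 - (-1/2)*R1:  [    0  -1/2    -3 ]
R3 <- R3 - (3/4)*R1:  [    0  15/4     2 ]
R3 <- R3 - (-15/2)*R2:  [     0      0  -41/2 ]
Row echelon form:
[ -4    -1      0 ]
[  0  -1/2     -3 ]
[  0     0  -41/2 ]
Nonzero rows / pivot columns: 3

rank(A) = 3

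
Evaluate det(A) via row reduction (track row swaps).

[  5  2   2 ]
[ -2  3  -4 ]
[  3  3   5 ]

Forward elimination:
R2 <- R2 - (-2/5)*R1:  [     0   19/5  -16/5 ]
R3 <- R3 - (3/5)*R1:  [    0   9/5  19/5 ]
R3 <- R3 - (9/19)*R2:  [      0       0  101/19 ]
Upper-triangular form:
[ 5     2       2 ]
[ 0  19/5   -16/5 ]
[ 0     0  101/19 ]
det(A) = (-1)^0 * (5) * (19/5) * (101/19) = 101  (0 row swaps -> sign +1)

det(A) = 101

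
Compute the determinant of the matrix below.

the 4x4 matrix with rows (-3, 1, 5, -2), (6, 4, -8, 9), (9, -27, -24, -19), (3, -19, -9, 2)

Forward elimination:
R2 <- R2 - (-2)*R1:  [ 0  6  2  5 ]
R3 <- R3 - (-3)*R1:  [   0  -24   -9  -25 ]
R4 <- R4 - (-1)*R1:  [   0  -18   -4    0 ]
R3 <- R3 - (-4)*R2:  [  0   0  -1  -5 ]
R4 <- R4 - (-3)*R2:  [  0   0   2  15 ]
R4 <- R4 - (-2)*R3:  [ 0  0  0  5 ]
Upper-triangular form:
[ -3  1   5  -2 ]
[  0  6   2   5 ]
[  0  0  -1  -5 ]
[  0  0   0   5 ]
det(A) = (-1)^0 * (-3) * (6) * (-1) * (5) = 90  (0 row swaps -> sign +1)

det(A) = 90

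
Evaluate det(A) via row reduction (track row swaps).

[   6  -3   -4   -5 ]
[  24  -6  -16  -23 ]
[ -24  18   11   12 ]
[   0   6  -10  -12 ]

det(A) = -180

Forward elimination:
R2 <- R2 - (4)*R1:  [  0   6   0  -3 ]
R3 <- R3 - (-4)*R1:  [  0   6  -5  -8 ]
R3 <- R3 - (1)*R2:  [  0   0  -5  -5 ]
R4 <- R4 - (1)*R2:  [   0    0  -10   -9 ]
R4 <- R4 - (2)*R3:  [ 0  0  0  1 ]
Upper-triangular form:
[ 6  -3  -4  -5 ]
[ 0   6   0  -3 ]
[ 0   0  -5  -5 ]
[ 0   0   0   1 ]
det(A) = (-1)^0 * (6) * (6) * (-5) * (1) = -180  (0 row swaps -> sign +1)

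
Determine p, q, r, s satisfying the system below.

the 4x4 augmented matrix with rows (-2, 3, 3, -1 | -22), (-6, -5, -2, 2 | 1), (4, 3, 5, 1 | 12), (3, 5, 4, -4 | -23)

Forward elimination on [A|b]:
R2 <- R2 - (3)*R1:  [   0  -14  -11    5   67 ]
R3 <- R3 - (-2)*R1:  [   0    9   11   -1  -32 ]
R4 <- R4 - (-3/2)*R1:  [     0   19/2   17/2  -11/2    -56 ]
R3 <- R3 - (-9/14)*R2:  [      0       0   55/14   31/14  155/14 ]
R4 <- R4 - (-19/28)*R2:  [       0        0    29/28   -59/28  -295/28 ]
R4 <- R4 - (29/110)*R3:  [       0        0        0  -148/55  -148/11 ]
Row echelon form:
[ -2    3      3       -1  |      -22 ]
[  0  -14    -11        5  |       67 ]
[  0    0  55/14    31/14  |   155/14 ]
[  0    0      0  -148/55  |  -148/11 ]
Back-substitution:
s = (-148/11) / (-148/55) = 5
r = (155/14 - (31/14)*(5)) / (55/14) = 0
q = (67 - (-11)*(0) - (5)*(5)) / -14 = -3
p = (-22 - (3)*(-3) - (3)*(0) - (-1)*(5)) / -2 = 4

(4, -3, 0, 5)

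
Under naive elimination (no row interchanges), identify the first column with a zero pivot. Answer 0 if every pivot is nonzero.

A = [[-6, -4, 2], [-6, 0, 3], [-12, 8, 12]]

Naive forward elimination:
R2 <- R2 - (1)*R1:  [ 0  4  1 ]
R3 <- R3 - (2)*R1:  [  0  16   8 ]
R3 <- R3 - (4)*R2:  [ 0  0  4 ]
All pivots nonzero; naive elimination completes without hitting a zero pivot.

first zero-pivot column = 0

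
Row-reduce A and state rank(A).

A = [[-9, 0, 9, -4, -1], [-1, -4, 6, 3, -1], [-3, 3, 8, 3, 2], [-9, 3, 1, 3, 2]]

rank(A) = 4

Row reduction:
R2 <- R2 - (1/9)*R1:  [    0    -4     5  31/9  -8/9 ]
R3 <- R3 - (1/3)*R1:  [    0     3     5  13/3   7/3 ]
R4 <- R4 - (1)*R1:  [  0   3  -8   7   3 ]
R3 <- R3 - (-3/4)*R2:  [     0      0   35/4  83/12    5/3 ]
R4 <- R4 - (-3/4)*R2:  [      0       0   -17/4  115/12     7/3 ]
R4 <- R4 - (-17/35)*R3:  [      0       0       0  453/35    22/7 ]
Row echelon form:
[ -9   0     9      -4    -1 ]
[  0  -4     5    31/9  -8/9 ]
[  0   0  35/4   83/12   5/3 ]
[  0   0     0  453/35  22/7 ]
Nonzero rows / pivot columns: 4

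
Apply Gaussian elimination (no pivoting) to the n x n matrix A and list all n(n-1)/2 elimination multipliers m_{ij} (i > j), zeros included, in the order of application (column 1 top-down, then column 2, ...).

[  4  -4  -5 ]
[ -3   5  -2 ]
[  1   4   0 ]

multipliers: -3/4, 1/4, 5/2

Forward elimination:
R2 <- R2 - (-3/4)*R1:  [     0      2  -23/4 ]
R3 <- R3 - (1/4)*R1:  [   0    5  5/4 ]
R3 <- R3 - (5/2)*R2:  [     0      0  125/8 ]
Multipliers (in order of application): m_{21} = -3/4, m_{31} = 1/4, m_{32} = 5/2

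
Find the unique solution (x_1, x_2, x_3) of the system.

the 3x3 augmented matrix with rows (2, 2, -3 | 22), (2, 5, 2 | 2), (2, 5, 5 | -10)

Forward elimination on [A|b]:
R2 <- R2 - (1)*R1:  [   0    3    5  -20 ]
R3 <- R3 - (1)*R1:  [   0    3    8  -32 ]
R3 <- R3 - (1)*R2:  [   0    0    3  -12 ]
Row echelon form:
[ 2  2  -3  |   22 ]
[ 0  3   5  |  -20 ]
[ 0  0   3  |  -12 ]
Back-substitution:
x_3 = (-12) / 3 = -4
x_2 = (-20 - (5)*(-4)) / 3 = 0
x_1 = (22 - (2)*(0) - (-3)*(-4)) / 2 = 5

(5, 0, -4)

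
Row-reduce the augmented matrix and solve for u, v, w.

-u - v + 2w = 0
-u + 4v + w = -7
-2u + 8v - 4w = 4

(-4, -2, -3)

Forward elimination on [A|b]:
R2 <- R2 - (1)*R1:  [  0   5  -1  -7 ]
R3 <- R3 - (2)*R1:  [  0  10  -8   4 ]
R3 <- R3 - (2)*R2:  [  0   0  -6  18 ]
Row echelon form:
[ -1  -1   2  |   0 ]
[  0   5  -1  |  -7 ]
[  0   0  -6  |  18 ]
Back-substitution:
w = (18) / -6 = -3
v = (-7 - (-1)*(-3)) / 5 = -2
u = (0 - (-1)*(-2) - (2)*(-3)) / -1 = -4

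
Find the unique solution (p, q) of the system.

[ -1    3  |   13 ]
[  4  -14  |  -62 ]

Forward elimination on [A|b]:
R2 <- R2 - (-4)*R1:  [   0   -2  -10 ]
Row echelon form:
[ -1   3  |   13 ]
[  0  -2  |  -10 ]
Back-substitution:
q = (-10) / -2 = 5
p = (13 - (3)*(5)) / -1 = 2

(2, 5)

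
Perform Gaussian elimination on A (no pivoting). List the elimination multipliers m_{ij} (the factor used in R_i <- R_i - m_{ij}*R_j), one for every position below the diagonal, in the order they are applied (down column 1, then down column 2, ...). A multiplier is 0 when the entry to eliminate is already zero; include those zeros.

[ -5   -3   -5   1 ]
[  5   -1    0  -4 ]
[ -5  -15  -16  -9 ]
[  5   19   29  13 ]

Forward elimination:
R2 <- R2 - (-1)*R1:  [  0  -4  -5  -3 ]
R3 <- R3 - (1)*R1:  [   0  -12  -11  -10 ]
R4 <- R4 - (-1)*R1:  [  0  16  24  14 ]
R3 <- R3 - (3)*R2:  [  0   0   4  -1 ]
R4 <- R4 - (-4)*R2:  [ 0  0  4  2 ]
R4 <- R4 - (1)*R3:  [ 0  0  0  3 ]
Multipliers (in order of application): m_{21} = -1, m_{31} = 1, m_{41} = -1, m_{32} = 3, m_{42} = -4, m_{43} = 1

multipliers: -1, 1, -1, 3, -4, 1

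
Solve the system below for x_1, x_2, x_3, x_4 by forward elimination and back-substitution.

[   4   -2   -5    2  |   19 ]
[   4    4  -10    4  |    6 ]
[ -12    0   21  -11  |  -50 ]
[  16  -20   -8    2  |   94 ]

Forward elimination on [A|b]:
R2 <- R2 - (1)*R1:  [   0    6   -5    2  -13 ]
R3 <- R3 - (-3)*R1:  [  0  -6   6  -5   7 ]
R4 <- R4 - (4)*R1:  [   0  -12   12   -6   18 ]
R3 <- R3 - (-1)*R2:  [  0   0   1  -3  -6 ]
R4 <- R4 - (-2)*R2:  [  0   0   2  -2  -8 ]
R4 <- R4 - (2)*R3:  [ 0  0  0  4  4 ]
Row echelon form:
[ 4  -2  -5   2  |   19 ]
[ 0   6  -5   2  |  -13 ]
[ 0   0   1  -3  |   -6 ]
[ 0   0   0   4  |    4 ]
Back-substitution:
x_4 = (4) / 4 = 1
x_3 = (-6 - (-3)*(1)) / 1 = -3
x_2 = (-13 - (-5)*(-3) - (2)*(1)) / 6 = -5
x_1 = (19 - (-2)*(-5) - (-5)*(-3) - (2)*(1)) / 4 = -2

(-2, -5, -3, 1)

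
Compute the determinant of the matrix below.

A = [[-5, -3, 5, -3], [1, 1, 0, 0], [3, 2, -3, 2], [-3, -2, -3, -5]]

det(A) = -9

Forward elimination:
R2 <- R2 - (-1/5)*R1:  [    0   2/5     1  -3/5 ]
R3 <- R3 - (-3/5)*R1:  [   0  1/5    0  1/5 ]
R4 <- R4 - (3/5)*R1:  [     0   -1/5     -6  -16/5 ]
R3 <- R3 - (1/2)*R2:  [    0     0  -1/2   1/2 ]
R4 <- R4 - (-1/2)*R2:  [     0      0  -11/2   -7/2 ]
R4 <- R4 - (11)*R3:  [  0   0   0  -9 ]
Upper-triangular form:
[ -5   -3     5    -3 ]
[  0  2/5     1  -3/5 ]
[  0    0  -1/2   1/2 ]
[  0    0     0    -9 ]
det(A) = (-1)^0 * (-5) * (2/5) * (-1/2) * (-9) = -9  (0 row swaps -> sign +1)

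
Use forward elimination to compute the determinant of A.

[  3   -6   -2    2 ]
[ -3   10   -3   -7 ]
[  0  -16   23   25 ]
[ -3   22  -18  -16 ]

Forward elimination:
R2 <- R2 - (-1)*R1:  [  0   4  -5  -5 ]
R4 <- R4 - (-1)*R1:  [   0   16  -20  -14 ]
R3 <- R3 - (-4)*R2:  [ 0  0  3  5 ]
R4 <- R4 - (4)*R2:  [ 0  0  0  6 ]
Upper-triangular form:
[ 3  -6  -2   2 ]
[ 0   4  -5  -5 ]
[ 0   0   3   5 ]
[ 0   0   0   6 ]
det(A) = (-1)^0 * (3) * (4) * (3) * (6) = 216  (0 row swaps -> sign +1)

det(A) = 216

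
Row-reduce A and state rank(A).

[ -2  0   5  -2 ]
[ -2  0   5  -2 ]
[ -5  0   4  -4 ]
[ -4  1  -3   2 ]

Row reduction:
R2 <- R2 - (1)*R1:  [ 0  0  0  0 ]
R3 <- R3 - (5/2)*R1:  [     0      0  -17/2      1 ]
R4 <- R4 - (2)*R1:  [   0    1  -13    6 ]
R2 <-> R4   (pivot in column 2 was zero)
[ -2  0      5  -2 ]
[  0  1    -13   6 ]
[  0  0  -17/2   1 ]
[  0  0      0   0 ]
Row echelon form:
[ -2  0      5  -2 ]
[  0  1    -13   6 ]
[  0  0  -17/2   1 ]
[  0  0      0   0 ]
Nonzero rows / pivot columns: 3

rank(A) = 3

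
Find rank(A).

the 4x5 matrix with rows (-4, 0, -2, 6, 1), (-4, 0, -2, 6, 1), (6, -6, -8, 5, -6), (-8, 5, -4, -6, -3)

Row reduction:
R2 <- R2 - (1)*R1:  [ 0  0  0  0  0 ]
R3 <- R3 - (-3/2)*R1:  [    0    -6   -11    14  -9/2 ]
R4 <- R4 - (2)*R1:  [   0    5    0  -18   -5 ]
R2 <-> R3   (pivot in column 2 was zero)
[ -4   0   -2    6     1 ]
[  0  -6  -11   14  -9/2 ]
[  0   0    0    0     0 ]
[  0   5    0  -18    -5 ]
R4 <- R4 - (-5/6)*R2:  [     0      0  -55/6  -19/3  -35/4 ]
R3 <-> R4   (pivot in column 3 was zero)
[ -4   0     -2      6      1 ]
[  0  -6    -11     14   -9/2 ]
[  0   0  -55/6  -19/3  -35/4 ]
[  0   0      0      0      0 ]
Row echelon form:
[ -4   0     -2      6      1 ]
[  0  -6    -11     14   -9/2 ]
[  0   0  -55/6  -19/3  -35/4 ]
[  0   0      0      0      0 ]
Nonzero rows / pivot columns: 3

rank(A) = 3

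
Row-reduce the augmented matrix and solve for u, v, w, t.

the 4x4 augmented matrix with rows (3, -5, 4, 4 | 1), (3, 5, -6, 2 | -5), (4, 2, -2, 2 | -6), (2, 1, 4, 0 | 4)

Forward elimination on [A|b]:
R2 <- R2 - (1)*R1:  [   0   10  -10   -2   -6 ]
R3 <- R3 - (4/3)*R1:  [     0   26/3  -22/3  -10/3  -22/3 ]
R4 <- R4 - (2/3)*R1:  [    0  13/3   4/3  -8/3  10/3 ]
R3 <- R3 - (13/15)*R2:  [      0       0     4/3    -8/5  -32/15 ]
R4 <- R4 - (13/30)*R2:  [     0      0   17/3   -9/5  89/15 ]
R4 <- R4 - (17/4)*R3:  [  0   0   0   5  15 ]
Row echelon form:
[ 3  -5    4     4  |       1 ]
[ 0  10  -10    -2  |      -6 ]
[ 0   0  4/3  -8/5  |  -32/15 ]
[ 0   0    0     5  |      15 ]
Back-substitution:
t = (15) / 5 = 3
w = (-32/15 - (-8/5)*(3)) / (4/3) = 2
v = (-6 - (-10)*(2) - (-2)*(3)) / 10 = 2
u = (1 - (-5)*(2) - (4)*(2) - (4)*(3)) / 3 = -3

(-3, 2, 2, 3)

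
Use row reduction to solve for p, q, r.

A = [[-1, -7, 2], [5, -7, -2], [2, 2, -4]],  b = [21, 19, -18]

(3, -2, 5)

Forward elimination on [A|b]:
R2 <- R2 - (-5)*R1:  [   0  -42    8  124 ]
R3 <- R3 - (-2)*R1:  [   0  -12    0   24 ]
R3 <- R3 - (2/7)*R2:  [     0      0  -16/7  -80/7 ]
Row echelon form:
[ -1   -7      2  |     21 ]
[  0  -42      8  |    124 ]
[  0    0  -16/7  |  -80/7 ]
Back-substitution:
r = (-80/7) / (-16/7) = 5
q = (124 - (8)*(5)) / -42 = -2
p = (21 - (-7)*(-2) - (2)*(5)) / -1 = 3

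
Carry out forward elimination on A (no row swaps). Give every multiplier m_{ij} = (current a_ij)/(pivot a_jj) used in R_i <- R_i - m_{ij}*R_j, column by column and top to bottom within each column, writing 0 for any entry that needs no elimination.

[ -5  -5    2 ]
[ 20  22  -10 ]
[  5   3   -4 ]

multipliers: -4, -1, -1

Forward elimination:
R2 <- R2 - (-4)*R1:  [  0   2  -2 ]
R3 <- R3 - (-1)*R1:  [  0  -2  -2 ]
R3 <- R3 - (-1)*R2:  [  0   0  -4 ]
Multipliers (in order of application): m_{21} = -4, m_{31} = -1, m_{32} = -1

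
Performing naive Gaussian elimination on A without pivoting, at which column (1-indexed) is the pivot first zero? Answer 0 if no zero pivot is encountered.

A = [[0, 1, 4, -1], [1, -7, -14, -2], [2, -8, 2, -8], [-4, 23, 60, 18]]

Naive forward elimination:
Pivot entry (1,1) is zero but row 2 has 1 in column 1 -> naive elimination stops; a row interchange (e.g. R1 <-> R2) would be required here.

first zero-pivot column = 1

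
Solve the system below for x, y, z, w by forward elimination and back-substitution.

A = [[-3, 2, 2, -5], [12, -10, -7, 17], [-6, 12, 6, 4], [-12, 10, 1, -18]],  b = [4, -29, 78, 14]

Forward elimination on [A|b]:
R2 <- R2 - (-4)*R1:  [   0   -2    1   -3  -13 ]
R3 <- R3 - (2)*R1:  [  0   8   2  14  70 ]
R4 <- R4 - (4)*R1:  [  0   2  -7   2  -2 ]
R3 <- R3 - (-4)*R2:  [  0   0   6   2  18 ]
R4 <- R4 - (-1)*R2:  [   0    0   -6   -1  -15 ]
R4 <- R4 - (-1)*R3:  [ 0  0  0  1  3 ]
Row echelon form:
[ -3   2  2  -5  |    4 ]
[  0  -2  1  -3  |  -13 ]
[  0   0  6   2  |   18 ]
[  0   0  0   1  |    3 ]
Back-substitution:
w = (3) / 1 = 3
z = (18 - (2)*(3)) / 6 = 2
y = (-13 - (1)*(2) - (-3)*(3)) / -2 = 3
x = (4 - (2)*(3) - (2)*(2) - (-5)*(3)) / -3 = -3

(-3, 3, 2, 3)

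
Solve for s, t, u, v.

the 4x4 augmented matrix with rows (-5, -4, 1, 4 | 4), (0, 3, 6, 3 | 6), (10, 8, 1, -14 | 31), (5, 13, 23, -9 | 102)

(-5, 1, 3, -5)

Forward elimination on [A|b]:
R3 <- R3 - (-2)*R1:  [  0   0   3  -6  39 ]
R4 <- R4 - (-1)*R1:  [   0    9   24   -5  106 ]
R4 <- R4 - (3)*R2:  [   0    0    6  -14   88 ]
R4 <- R4 - (2)*R3:  [  0   0   0  -2  10 ]
Row echelon form:
[ -5  -4  1   4  |   4 ]
[  0   3  6   3  |   6 ]
[  0   0  3  -6  |  39 ]
[  0   0  0  -2  |  10 ]
Back-substitution:
v = (10) / -2 = -5
u = (39 - (-6)*(-5)) / 3 = 3
t = (6 - (6)*(3) - (3)*(-5)) / 3 = 1
s = (4 - (-4)*(1) - (1)*(3) - (4)*(-5)) / -5 = -5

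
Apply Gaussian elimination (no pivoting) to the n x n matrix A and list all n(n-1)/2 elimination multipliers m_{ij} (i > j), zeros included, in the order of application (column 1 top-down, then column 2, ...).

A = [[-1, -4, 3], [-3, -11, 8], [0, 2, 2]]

Forward elimination:
R2 <- R2 - (3)*R1:  [  0   1  -1 ]
R3: entry in column 1 is already 0 -> m_{31} = 0 (no row operation needed)
R3 <- R3 - (2)*R2:  [ 0  0  4 ]
Multipliers (in order of application): m_{21} = 3, m_{31} = 0, m_{32} = 2

multipliers: 3, 0, 2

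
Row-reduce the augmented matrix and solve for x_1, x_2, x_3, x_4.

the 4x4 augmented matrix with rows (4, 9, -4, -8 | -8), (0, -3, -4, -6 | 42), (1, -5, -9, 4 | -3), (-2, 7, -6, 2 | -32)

Forward elimination on [A|b]:
R3 <- R3 - (1/4)*R1:  [     0  -29/4     -8      6     -1 ]
R4 <- R4 - (-1/2)*R1:  [    0  23/2    -8    -2   -36 ]
R3 <- R3 - (29/12)*R2:  [      0       0     5/3    41/2  -205/2 ]
R4 <- R4 - (-23/6)*R2:  [     0      0  -70/3    -25    125 ]
R4 <- R4 - (-14)*R3:  [     0      0      0    262  -1310 ]
Row echelon form:
[ 4   9   -4    -8  |      -8 ]
[ 0  -3   -4    -6  |      42 ]
[ 0   0  5/3  41/2  |  -205/2 ]
[ 0   0    0   262  |   -1310 ]
Back-substitution:
x_4 = (-1310) / 262 = -5
x_3 = (-205/2 - (41/2)*(-5)) / (5/3) = 0
x_2 = (42 - (-4)*(0) - (-6)*(-5)) / -3 = -4
x_1 = (-8 - (9)*(-4) - (-4)*(0) - (-8)*(-5)) / 4 = -3

(-3, -4, 0, -5)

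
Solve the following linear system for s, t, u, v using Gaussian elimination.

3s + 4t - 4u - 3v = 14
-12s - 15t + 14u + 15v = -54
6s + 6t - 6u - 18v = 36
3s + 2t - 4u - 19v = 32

Forward elimination on [A|b]:
R2 <- R2 - (-4)*R1:  [  0   1  -2   3   2 ]
R3 <- R3 - (2)*R1:  [   0   -2    2  -12    8 ]
R4 <- R4 - (1)*R1:  [   0   -2    0  -16   18 ]
R3 <- R3 - (-2)*R2:  [  0   0  -2  -6  12 ]
R4 <- R4 - (-2)*R2:  [   0    0   -4  -10   22 ]
R4 <- R4 - (2)*R3:  [  0   0   0   2  -2 ]
Row echelon form:
[ 3  4  -4  -3  |  14 ]
[ 0  1  -2   3  |   2 ]
[ 0  0  -2  -6  |  12 ]
[ 0  0   0   2  |  -2 ]
Back-substitution:
v = (-2) / 2 = -1
u = (12 - (-6)*(-1)) / -2 = -3
t = (2 - (-2)*(-3) - (3)*(-1)) / 1 = -1
s = (14 - (4)*(-1) - (-4)*(-3) - (-3)*(-1)) / 3 = 1

(1, -1, -3, -1)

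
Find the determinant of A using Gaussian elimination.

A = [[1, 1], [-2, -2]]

det(A) = 0

Forward elimination:
R2 <- R2 - (-2)*R1:  [ 0  0 ]
Upper-triangular form:
[ 1  1 ]
[ 0  0 ]
det(A) = (-1)^0 * (1) * (0) = 0  (0 row swaps -> sign +1)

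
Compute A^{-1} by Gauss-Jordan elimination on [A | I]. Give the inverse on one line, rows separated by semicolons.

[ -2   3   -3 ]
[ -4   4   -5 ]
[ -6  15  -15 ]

Gauss-Jordan on [A | I]:
R1 <- (1/-2)*R1:  [    1  -3/2   3/2  |  -1/2     0     0 ]
R2 <- R2 - (-4)*R1:  [  0  -2   1  |  -2   1   0 ]
R3 <- R3 - (-6)*R1:  [  0   6  -6  |  -3   0   1 ]
R2 <- (1/-2)*R2:  [    0     1  -1/2  |     1  -1/2     0 ]
R1 <- R1 - (-3/2)*R2:  [    1     0   3/4  |     1  -3/4     0 ]
R3 <- R3 - (6)*R2:  [  0   0  -3  |  -9   3   1 ]
R3 <- (1/-3)*R3:  [    0     0     1  |     3    -1  -1/3 ]
R1 <- R1 - (3/4)*R3:  [    1     0     0  |  -5/4     0   1/4 ]
R2 <- R2 - (-1/2)*R3:  [    0     1     0  |   5/2    -1  -1/6 ]
Right block of [I | A^{-1}] is the inverse:
[ -5/4   0   1/4 ]
[  5/2  -1  -1/6 ]
[    3  -1  -1/3 ]

inverse = [-5/4 0 1/4; 5/2 -1 -1/6; 3 -1 -1/3]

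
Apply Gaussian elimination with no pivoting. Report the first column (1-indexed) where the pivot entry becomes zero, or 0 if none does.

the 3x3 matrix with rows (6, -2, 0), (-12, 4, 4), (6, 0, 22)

Naive forward elimination:
R2 <- R2 - (-2)*R1:  [ 0  0  4 ]
R3 <- R3 - (1)*R1:  [  0   2  22 ]
Matrix at this point:
[ 6  -2   0 ]
[ 0   0   4 ]
[ 0   2  22 ]
Pivot entry (2,2) is zero but row 3 has 2 in column 2 -> naive elimination stops; a row interchange (e.g. R2 <-> R3) would be required here.

first zero-pivot column = 2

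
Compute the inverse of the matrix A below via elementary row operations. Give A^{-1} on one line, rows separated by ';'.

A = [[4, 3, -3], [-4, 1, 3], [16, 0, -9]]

Gauss-Jordan on [A | I]:
R1 <- (1/4)*R1:  [    1   3/4  -3/4  |   1/4     0     0 ]
R2 <- R2 - (-4)*R1:  [ 0  4  0  |  1  1  0 ]
R3 <- R3 - (16)*R1:  [   0  -12    3  |   -4    0    1 ]
R2 <- (1/4)*R2:  [   0    1    0  |  1/4  1/4    0 ]
R1 <- R1 - (3/4)*R2:  [     1      0   -3/4  |   1/16  -3/16      0 ]
R3 <- R3 - (-12)*R2:  [  0   0   3  |  -1   3   1 ]
R3 <- (1/3)*R3:  [    0     0     1  |  -1/3     1   1/3 ]
R1 <- R1 - (-3/4)*R3:  [     1      0      0  |  -3/16   9/16    1/4 ]
Right block of [I | A^{-1}] is the inverse:
[ -3/16  9/16  1/4 ]
[   1/4   1/4    0 ]
[  -1/3     1  1/3 ]

inverse = [-3/16 9/16 1/4; 1/4 1/4 0; -1/3 1 1/3]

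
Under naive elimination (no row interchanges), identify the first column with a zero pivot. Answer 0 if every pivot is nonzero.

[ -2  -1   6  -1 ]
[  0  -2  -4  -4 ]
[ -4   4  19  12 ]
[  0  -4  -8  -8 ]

Naive forward elimination:
R3 <- R3 - (2)*R1:  [  0   6   7  14 ]
R3 <- R3 - (-3)*R2:  [  0   0  -5   2 ]
R4 <- R4 - (2)*R2:  [ 0  0  0  0 ]
Matrix at this point:
[ -2  -1   6  -1 ]
[  0  -2  -4  -4 ]
[  0   0  -5   2 ]
[  0   0   0   0 ]
Pivot entry (4,4) in the last row is zero and there are no rows below to swap with -> zero pivot in column 4 (A is singular).

first zero-pivot column = 4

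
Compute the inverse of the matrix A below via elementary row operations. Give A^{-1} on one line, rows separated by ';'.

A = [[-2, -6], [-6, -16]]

inverse = [4 -3/2; -3/2 1/2]

Gauss-Jordan on [A | I]:
R1 <- (1/-2)*R1:  [    1     3  |  -1/2     0 ]
R2 <- R2 - (-6)*R1:  [  0   2  |  -3   1 ]
R2 <- (1/2)*R2:  [    0     1  |  -3/2   1/2 ]
R1 <- R1 - (3)*R2:  [    1     0  |     4  -3/2 ]
Right block of [I | A^{-1}] is the inverse:
[    4  -3/2 ]
[ -3/2   1/2 ]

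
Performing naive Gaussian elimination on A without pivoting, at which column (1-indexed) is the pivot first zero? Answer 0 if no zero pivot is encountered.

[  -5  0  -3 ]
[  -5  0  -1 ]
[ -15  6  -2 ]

first zero-pivot column = 2

Naive forward elimination:
R2 <- R2 - (1)*R1:  [ 0  0  2 ]
R3 <- R3 - (3)*R1:  [ 0  6  7 ]
Matrix at this point:
[ -5  0  -3 ]
[  0  0   2 ]
[  0  6   7 ]
Pivot entry (2,2) is zero but row 3 has 6 in column 2 -> naive elimination stops; a row interchange (e.g. R2 <-> R3) would be required here.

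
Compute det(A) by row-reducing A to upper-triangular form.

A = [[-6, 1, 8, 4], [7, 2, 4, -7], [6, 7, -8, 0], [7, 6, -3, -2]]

Forward elimination:
R2 <- R2 - (-7/6)*R1:  [    0  19/6  40/3  -7/3 ]
R3 <- R3 - (-1)*R1:  [ 0  8  0  4 ]
R4 <- R4 - (-7/6)*R1:  [    0  43/6  19/3   8/3 ]
R3 <- R3 - (48/19)*R2:  [       0        0  -640/19   188/19 ]
R4 <- R4 - (43/19)*R2:  [       0        0  -453/19   151/19 ]
R4 <- R4 - (453/640)*R3:  [       0        0        0  151/160 ]
Upper-triangular form:
[ -6     1        8        4 ]
[  0  19/6     40/3     -7/3 ]
[  0     0  -640/19   188/19 ]
[  0     0        0  151/160 ]
det(A) = (-1)^0 * (-6) * (19/6) * (-640/19) * (151/160) = 604  (0 row swaps -> sign +1)

det(A) = 604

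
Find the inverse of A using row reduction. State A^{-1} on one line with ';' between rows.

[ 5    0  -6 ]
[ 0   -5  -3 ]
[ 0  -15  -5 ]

Gauss-Jordan on [A | I]:
R1 <- (1/5)*R1:  [    1     0  -6/5  |   1/5     0     0 ]
R2 <- (1/-5)*R2:  [    0     1   3/5  |     0  -1/5     0 ]
R3 <- R3 - (-15)*R2:  [  0   0   4  |   0  -3   1 ]
R3 <- (1/4)*R3:  [    0     0     1  |     0  -3/4   1/4 ]
R1 <- R1 - (-6/5)*R3:  [     1      0      0  |    1/5  -9/10   3/10 ]
R2 <- R2 - (3/5)*R3:  [     0      1      0  |      0    1/4  -3/20 ]
Right block of [I | A^{-1}] is the inverse:
[ 1/5  -9/10   3/10 ]
[   0    1/4  -3/20 ]
[   0   -3/4    1/4 ]

inverse = [1/5 -9/10 3/10; 0 1/4 -3/20; 0 -3/4 1/4]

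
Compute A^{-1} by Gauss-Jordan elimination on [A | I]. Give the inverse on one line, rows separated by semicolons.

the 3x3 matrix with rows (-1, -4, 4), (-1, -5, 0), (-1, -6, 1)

Gauss-Jordan on [A | I]:
R1 <- (1/-1)*R1:  [  1   4  -4  |  -1   0   0 ]
R2 <- R2 - (-1)*R1:  [  0  -1  -4  |  -1   1   0 ]
R3 <- R3 - (-1)*R1:  [  0  -2  -3  |  -1   0   1 ]
R2 <- (1/-1)*R2:  [  0   1   4  |   1  -1   0 ]
R1 <- R1 - (4)*R2:  [   1    0  -20  |   -5    4    0 ]
R3 <- R3 - (-2)*R2:  [  0   0   5  |   1  -2   1 ]
R3 <- (1/5)*R3:  [    0     0     1  |   1/5  -2/5   1/5 ]
R1 <- R1 - (-20)*R3:  [  1   0   0  |  -1  -4   4 ]
R2 <- R2 - (4)*R3:  [    0     1     0  |   1/5   3/5  -4/5 ]
Right block of [I | A^{-1}] is the inverse:
[  -1    -4     4 ]
[ 1/5   3/5  -4/5 ]
[ 1/5  -2/5   1/5 ]

inverse = [-1 -4 4; 1/5 3/5 -4/5; 1/5 -2/5 1/5]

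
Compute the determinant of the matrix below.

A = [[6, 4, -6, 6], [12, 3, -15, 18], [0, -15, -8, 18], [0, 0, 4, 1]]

Forward elimination:
R2 <- R2 - (2)*R1:  [  0  -5  -3   6 ]
R3 <- R3 - (3)*R2:  [ 0  0  1  0 ]
R4 <- R4 - (4)*R3:  [ 0  0  0  1 ]
Upper-triangular form:
[ 6   4  -6  6 ]
[ 0  -5  -3  6 ]
[ 0   0   1  0 ]
[ 0   0   0  1 ]
det(A) = (-1)^0 * (6) * (-5) * (1) * (1) = -30  (0 row swaps -> sign +1)

det(A) = -30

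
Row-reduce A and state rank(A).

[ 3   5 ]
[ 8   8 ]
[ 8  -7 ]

Row reduction:
R2 <- R2 - (8/3)*R1:  [     0  -16/3 ]
R3 <- R3 - (8/3)*R1:  [     0  -61/3 ]
R3 <- R3 - (61/16)*R2:  [ 0  0 ]
Row echelon form:
[ 3      5 ]
[ 0  -16/3 ]
[ 0      0 ]
Nonzero rows / pivot columns: 2

rank(A) = 2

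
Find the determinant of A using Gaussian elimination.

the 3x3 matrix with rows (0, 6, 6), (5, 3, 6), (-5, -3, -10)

Forward elimination:
R1 <-> R2   (pivot in column 1 was zero)
[  5   3    6 ]
[  0   6    6 ]
[ -5  -3  -10 ]
R3 <- R3 - (-1)*R1:  [  0   0  -4 ]
Upper-triangular form:
[ 5  3   6 ]
[ 0  6   6 ]
[ 0  0  -4 ]
det(A) = (-1)^1 * (5) * (6) * (-4) = 120  (1 row swap -> sign -1)

det(A) = 120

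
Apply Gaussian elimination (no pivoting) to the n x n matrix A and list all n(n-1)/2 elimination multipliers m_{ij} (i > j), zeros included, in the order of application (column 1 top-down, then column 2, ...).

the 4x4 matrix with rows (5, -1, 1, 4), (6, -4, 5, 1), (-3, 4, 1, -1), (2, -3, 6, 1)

Forward elimination:
R2 <- R2 - (6/5)*R1:  [     0  -14/5   19/5  -19/5 ]
R3 <- R3 - (-3/5)*R1:  [    0  17/5   8/5   7/5 ]
R4 <- R4 - (2/5)*R1:  [     0  -13/5   28/5   -3/5 ]
R3 <- R3 - (-17/14)*R2:  [      0       0   87/14  -45/14 ]
R4 <- R4 - (13/14)*R2:  [     0      0  29/14  41/14 ]
R4 <- R4 - (1/3)*R3:  [ 0  0  0  4 ]
Multipliers (in order of application): m_{21} = 6/5, m_{31} = -3/5, m_{41} = 2/5, m_{32} = -17/14, m_{42} = 13/14, m_{43} = 1/3

multipliers: 6/5, -3/5, 2/5, -17/14, 13/14, 1/3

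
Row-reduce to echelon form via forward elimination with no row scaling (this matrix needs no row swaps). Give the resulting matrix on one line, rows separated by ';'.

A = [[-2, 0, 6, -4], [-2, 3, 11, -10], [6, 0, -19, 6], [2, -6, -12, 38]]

Forward elimination:
R2 <- R2 - (1)*R1:  [  0   3   5  -6 ]
R3 <- R3 - (-3)*R1:  [  0   0  -1  -6 ]
R4 <- R4 - (-1)*R1:  [  0  -6  -6  34 ]
R4 <- R4 - (-2)*R2:  [  0   0   4  22 ]
R4 <- R4 - (-4)*R3:  [  0   0   0  -2 ]
Row echelon form:
[ -2  0   6  -4 ]
[  0  3   5  -6 ]
[  0  0  -1  -6 ]
[  0  0   0  -2 ]

REF = [-2 0 6 -4; 0 3 5 -6; 0 0 -1 -6; 0 0 0 -2]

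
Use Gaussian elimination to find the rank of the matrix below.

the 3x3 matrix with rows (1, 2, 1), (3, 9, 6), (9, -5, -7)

rank(A) = 3

Row reduction:
R2 <- R2 - (3)*R1:  [ 0  3  3 ]
R3 <- R3 - (9)*R1:  [   0  -23  -16 ]
R3 <- R3 - (-23/3)*R2:  [ 0  0  7 ]
Row echelon form:
[ 1  2  1 ]
[ 0  3  3 ]
[ 0  0  7 ]
Nonzero rows / pivot columns: 3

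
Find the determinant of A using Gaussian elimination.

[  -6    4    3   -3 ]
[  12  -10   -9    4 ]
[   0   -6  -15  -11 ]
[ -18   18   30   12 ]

det(A) = -360

Forward elimination:
R2 <- R2 - (-2)*R1:  [  0  -2  -3  -2 ]
R4 <- R4 - (3)*R1:  [  0   6  21  21 ]
R3 <- R3 - (3)*R2:  [  0   0  -6  -5 ]
R4 <- R4 - (-3)*R2:  [  0   0  12  15 ]
R4 <- R4 - (-2)*R3:  [ 0  0  0  5 ]
Upper-triangular form:
[ -6   4   3  -3 ]
[  0  -2  -3  -2 ]
[  0   0  -6  -5 ]
[  0   0   0   5 ]
det(A) = (-1)^0 * (-6) * (-2) * (-6) * (5) = -360  (0 row swaps -> sign +1)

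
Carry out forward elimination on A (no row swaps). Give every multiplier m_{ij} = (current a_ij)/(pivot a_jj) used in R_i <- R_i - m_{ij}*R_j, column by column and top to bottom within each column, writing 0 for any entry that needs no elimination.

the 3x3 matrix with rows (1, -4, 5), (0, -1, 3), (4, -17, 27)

Forward elimination:
R2: entry in column 1 is already 0 -> m_{21} = 0 (no row operation needed)
R3 <- R3 - (4)*R1:  [  0  -1   7 ]
R3 <- R3 - (1)*R2:  [ 0  0  4 ]
Multipliers (in order of application): m_{21} = 0, m_{31} = 4, m_{32} = 1

multipliers: 0, 4, 1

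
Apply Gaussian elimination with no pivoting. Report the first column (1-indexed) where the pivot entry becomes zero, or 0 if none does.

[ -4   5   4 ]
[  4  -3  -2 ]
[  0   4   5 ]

first zero-pivot column = 0

Naive forward elimination:
R2 <- R2 - (-1)*R1:  [ 0  2  2 ]
R3 <- R3 - (2)*R2:  [ 0  0  1 ]
All pivots nonzero; naive elimination completes without hitting a zero pivot.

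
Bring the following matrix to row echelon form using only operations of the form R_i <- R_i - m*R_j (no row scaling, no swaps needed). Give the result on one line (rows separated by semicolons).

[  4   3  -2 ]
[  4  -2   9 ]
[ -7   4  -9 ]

Forward elimination:
R2 <- R2 - (1)*R1:  [  0  -5  11 ]
R3 <- R3 - (-7/4)*R1:  [     0   37/4  -25/2 ]
R3 <- R3 - (-37/20)*R2:  [      0       0  157/20 ]
Row echelon form:
[ 4   3      -2 ]
[ 0  -5      11 ]
[ 0   0  157/20 ]

REF = [4 3 -2; 0 -5 11; 0 0 157/20]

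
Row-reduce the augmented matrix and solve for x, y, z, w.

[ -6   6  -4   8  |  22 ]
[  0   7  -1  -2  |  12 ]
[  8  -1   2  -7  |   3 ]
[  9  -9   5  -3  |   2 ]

Forward elimination on [A|b]:
R3 <- R3 - (-4/3)*R1:  [     0      7  -10/3   11/3   97/3 ]
R4 <- R4 - (-3/2)*R1:  [  0   0  -1   9  35 ]
R3 <- R3 - (1)*R2:  [    0     0  -7/3  17/3  61/3 ]
R4 <- R4 - (3/7)*R3:  [     0      0      0   46/7  184/7 ]
Row echelon form:
[ -6  6    -4     8  |     22 ]
[  0  7    -1    -2  |     12 ]
[  0  0  -7/3  17/3  |   61/3 ]
[  0  0     0  46/7  |  184/7 ]
Back-substitution:
w = (184/7) / (46/7) = 4
z = (61/3 - (17/3)*(4)) / (-7/3) = 1
y = (12 - (-1)*(1) - (-2)*(4)) / 7 = 3
x = (22 - (6)*(3) - (-4)*(1) - (8)*(4)) / -6 = 4

(4, 3, 1, 4)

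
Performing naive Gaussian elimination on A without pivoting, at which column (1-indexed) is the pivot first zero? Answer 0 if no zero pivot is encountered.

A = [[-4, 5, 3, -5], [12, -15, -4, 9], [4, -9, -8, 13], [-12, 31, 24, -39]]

first zero-pivot column = 2

Naive forward elimination:
R2 <- R2 - (-3)*R1:  [  0   0   5  -6 ]
R3 <- R3 - (-1)*R1:  [  0  -4  -5   8 ]
R4 <- R4 - (3)*R1:  [   0   16   15  -24 ]
Matrix at this point:
[ -4   5   3   -5 ]
[  0   0   5   -6 ]
[  0  -4  -5    8 ]
[  0  16  15  -24 ]
Pivot entry (2,2) is zero but row 3 has -4 in column 2 -> naive elimination stops; a row interchange (e.g. R2 <-> R3) would be required here.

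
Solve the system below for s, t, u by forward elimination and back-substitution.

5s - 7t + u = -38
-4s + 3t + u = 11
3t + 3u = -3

Forward elimination on [A|b]:
R2 <- R2 - (-4/5)*R1:  [     0  -13/5    9/5  -97/5 ]
R3 <- R3 - (-15/13)*R2:  [       0        0    66/13  -330/13 ]
Row echelon form:
[ 5     -7      1  |      -38 ]
[ 0  -13/5    9/5  |    -97/5 ]
[ 0      0  66/13  |  -330/13 ]
Back-substitution:
u = (-330/13) / (66/13) = -5
t = (-97/5 - (9/5)*(-5)) / (-13/5) = 4
s = (-38 - (-7)*(4) - (1)*(-5)) / 5 = -1

(-1, 4, -5)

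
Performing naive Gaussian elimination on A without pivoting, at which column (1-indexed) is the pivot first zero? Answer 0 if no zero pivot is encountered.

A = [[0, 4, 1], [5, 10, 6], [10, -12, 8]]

first zero-pivot column = 1

Naive forward elimination:
Pivot entry (1,1) is zero but row 2 has 5 in column 1 -> naive elimination stops; a row interchange (e.g. R1 <-> R2) would be required here.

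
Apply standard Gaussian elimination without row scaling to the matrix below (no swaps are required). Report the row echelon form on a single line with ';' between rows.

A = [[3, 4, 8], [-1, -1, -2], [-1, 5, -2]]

REF = [3 4 8; 0 1/3 2/3; 0 0 -12]

Forward elimination:
R2 <- R2 - (-1/3)*R1:  [   0  1/3  2/3 ]
R3 <- R3 - (-1/3)*R1:  [    0  19/3   2/3 ]
R3 <- R3 - (19)*R2:  [   0    0  -12 ]
Row echelon form:
[ 3    4    8 ]
[ 0  1/3  2/3 ]
[ 0    0  -12 ]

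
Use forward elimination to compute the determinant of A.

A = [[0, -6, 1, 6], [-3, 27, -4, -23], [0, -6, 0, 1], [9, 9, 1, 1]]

det(A) = 36

Forward elimination:
R1 <-> R2   (pivot in column 1 was zero)
[ -3  27  -4  -23 ]
[  0  -6   1    6 ]
[  0  -6   0    1 ]
[  9   9   1    1 ]
R4 <- R4 - (-3)*R1:  [   0   90  -11  -68 ]
R3 <- R3 - (1)*R2:  [  0   0  -1  -5 ]
R4 <- R4 - (-15)*R2:  [  0   0   4  22 ]
R4 <- R4 - (-4)*R3:  [ 0  0  0  2 ]
Upper-triangular form:
[ -3  27  -4  -23 ]
[  0  -6   1    6 ]
[  0   0  -1   -5 ]
[  0   0   0    2 ]
det(A) = (-1)^1 * (-3) * (-6) * (-1) * (2) = 36  (1 row swap -> sign -1)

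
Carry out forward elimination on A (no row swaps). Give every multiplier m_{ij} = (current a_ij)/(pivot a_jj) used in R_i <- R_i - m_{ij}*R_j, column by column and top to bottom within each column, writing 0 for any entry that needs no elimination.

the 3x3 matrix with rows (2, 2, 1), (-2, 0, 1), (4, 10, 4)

Forward elimination:
R2 <- R2 - (-1)*R1:  [ 0  2  2 ]
R3 <- R3 - (2)*R1:  [ 0  6  2 ]
R3 <- R3 - (3)*R2:  [  0   0  -4 ]
Multipliers (in order of application): m_{21} = -1, m_{31} = 2, m_{32} = 3

multipliers: -1, 2, 3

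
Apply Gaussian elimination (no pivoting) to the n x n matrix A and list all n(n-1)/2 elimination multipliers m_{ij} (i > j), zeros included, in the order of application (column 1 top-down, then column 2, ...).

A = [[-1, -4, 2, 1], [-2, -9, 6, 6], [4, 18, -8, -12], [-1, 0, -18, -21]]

multipliers: 2, -4, 1, -2, -4, -3

Forward elimination:
R2 <- R2 - (2)*R1:  [  0  -1   2   4 ]
R3 <- R3 - (-4)*R1:  [  0   2   0  -8 ]
R4 <- R4 - (1)*R1:  [   0    4  -20  -22 ]
R3 <- R3 - (-2)*R2:  [ 0  0  4  0 ]
R4 <- R4 - (-4)*R2:  [   0    0  -12   -6 ]
R4 <- R4 - (-3)*R3:  [  0   0   0  -6 ]
Multipliers (in order of application): m_{21} = 2, m_{31} = -4, m_{41} = 1, m_{32} = -2, m_{42} = -4, m_{43} = -3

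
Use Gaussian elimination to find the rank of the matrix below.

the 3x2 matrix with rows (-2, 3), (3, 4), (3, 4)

Row reduction:
R2 <- R2 - (-3/2)*R1:  [    0  17/2 ]
R3 <- R3 - (-3/2)*R1:  [    0  17/2 ]
R3 <- R3 - (1)*R2:  [ 0  0 ]
Row echelon form:
[ -2     3 ]
[  0  17/2 ]
[  0     0 ]
Nonzero rows / pivot columns: 2

rank(A) = 2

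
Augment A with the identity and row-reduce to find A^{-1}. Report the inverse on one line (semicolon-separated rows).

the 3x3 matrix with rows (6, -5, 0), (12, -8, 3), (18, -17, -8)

Gauss-Jordan on [A | I]:
R1 <- (1/6)*R1:  [    1  -5/6     0  |   1/6     0     0 ]
R2 <- R2 - (12)*R1:  [  0   2   3  |  -2   1   0 ]
R3 <- R3 - (18)*R1:  [  0  -2  -8  |  -3   0   1 ]
R2 <- (1/2)*R2:  [   0    1  3/2  |   -1  1/2    0 ]
R1 <- R1 - (-5/6)*R2:  [    1     0   5/4  |  -2/3  5/12     0 ]
R3 <- R3 - (-2)*R2:  [  0   0  -5  |  -5   1   1 ]
R3 <- (1/-5)*R3:  [    0     0     1  |     1  -1/5  -1/5 ]
R1 <- R1 - (5/4)*R3:  [      1       0       0  |  -23/12     2/3     1/4 ]
R2 <- R2 - (3/2)*R3:  [    0     1     0  |  -5/2   4/5  3/10 ]
Right block of [I | A^{-1}] is the inverse:
[ -23/12   2/3   1/4 ]
[   -5/2   4/5  3/10 ]
[      1  -1/5  -1/5 ]

inverse = [-23/12 2/3 1/4; -5/2 4/5 3/10; 1 -1/5 -1/5]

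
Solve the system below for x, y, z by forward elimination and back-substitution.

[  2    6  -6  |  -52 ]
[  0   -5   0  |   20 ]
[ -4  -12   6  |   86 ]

Forward elimination on [A|b]:
R3 <- R3 - (-2)*R1:  [   0    0   -6  -18 ]
Row echelon form:
[ 2   6  -6  |  -52 ]
[ 0  -5   0  |   20 ]
[ 0   0  -6  |  -18 ]
Back-substitution:
z = (-18) / -6 = 3
y = (20) / -5 = -4
x = (-52 - (6)*(-4) - (-6)*(3)) / 2 = -5

(-5, -4, 3)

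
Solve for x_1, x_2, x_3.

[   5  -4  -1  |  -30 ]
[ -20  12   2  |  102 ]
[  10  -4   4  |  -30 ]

(-3, 3, 3)

Forward elimination on [A|b]:
R2 <- R2 - (-4)*R1:  [   0   -4   -2  -18 ]
R3 <- R3 - (2)*R1:  [  0   4   6  30 ]
R3 <- R3 - (-1)*R2:  [  0   0   4  12 ]
Row echelon form:
[ 5  -4  -1  |  -30 ]
[ 0  -4  -2  |  -18 ]
[ 0   0   4  |   12 ]
Back-substitution:
x_3 = (12) / 4 = 3
x_2 = (-18 - (-2)*(3)) / -4 = 3
x_1 = (-30 - (-4)*(3) - (-1)*(3)) / 5 = -3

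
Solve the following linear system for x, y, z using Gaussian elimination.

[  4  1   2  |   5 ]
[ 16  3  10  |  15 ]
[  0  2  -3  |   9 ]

(1, 3, -1)

Forward elimination on [A|b]:
R2 <- R2 - (4)*R1:  [  0  -1   2  -5 ]
R3 <- R3 - (-2)*R2:  [  0   0   1  -1 ]
Row echelon form:
[ 4   1  2  |   5 ]
[ 0  -1  2  |  -5 ]
[ 0   0  1  |  -1 ]
Back-substitution:
z = (-1) / 1 = -1
y = (-5 - (2)*(-1)) / -1 = 3
x = (5 - (1)*(3) - (2)*(-1)) / 4 = 1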